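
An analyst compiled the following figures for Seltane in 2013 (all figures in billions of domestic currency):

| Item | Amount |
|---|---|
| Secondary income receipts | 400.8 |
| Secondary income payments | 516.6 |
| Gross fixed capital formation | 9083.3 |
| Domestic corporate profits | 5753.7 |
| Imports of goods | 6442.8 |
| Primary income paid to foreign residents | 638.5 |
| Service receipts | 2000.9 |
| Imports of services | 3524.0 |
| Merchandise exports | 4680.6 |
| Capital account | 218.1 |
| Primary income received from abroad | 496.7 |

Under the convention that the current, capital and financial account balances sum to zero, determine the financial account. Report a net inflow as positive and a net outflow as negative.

3324.8

Goods balance = 4680.6 - 6442.8 = -1762.2
Services balance = 2000.9 - 3524.0 = -1523.1
Trade balance (goods + services) = -1762.2 + (-1523.1) = -3285.3
Net primary income = 496.7 - 638.5 = -141.8
Net secondary income = 400.8 - 516.6 = -115.8
Current account = -3285.3 + (-141.8) + (-115.8) = -3542.9
Financial account = -(-3542.9 + 218.1) = 3324.8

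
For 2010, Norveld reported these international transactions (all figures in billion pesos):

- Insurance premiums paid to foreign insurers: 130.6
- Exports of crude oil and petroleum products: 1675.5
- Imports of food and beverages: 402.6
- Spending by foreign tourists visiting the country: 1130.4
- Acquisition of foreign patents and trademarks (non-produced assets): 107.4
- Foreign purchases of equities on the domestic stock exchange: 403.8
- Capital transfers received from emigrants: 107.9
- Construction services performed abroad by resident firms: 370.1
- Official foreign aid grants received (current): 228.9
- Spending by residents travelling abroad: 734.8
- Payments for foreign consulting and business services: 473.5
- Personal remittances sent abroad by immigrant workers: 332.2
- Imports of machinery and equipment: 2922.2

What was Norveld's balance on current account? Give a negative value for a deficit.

-1591.0

Goods: 1675.5 - 2922.2 - 402.6 = -1649.3
Services: -473.5 - 130.6 - 734.8 + 370.1 + 1130.4 = 161.6
Secondary income: 228.9 - 332.2 = -103.3
Current account = (-1649.3) + 161.6 + (-103.3) = -1591.0
(Excluded from the current account — capital account: acquisition of foreign patents and trademarks (non-produced assets) 107.4, capital transfers received from emigrants 107.9; financial account: foreign purchases of equities on the domestic stock exchange 403.8.)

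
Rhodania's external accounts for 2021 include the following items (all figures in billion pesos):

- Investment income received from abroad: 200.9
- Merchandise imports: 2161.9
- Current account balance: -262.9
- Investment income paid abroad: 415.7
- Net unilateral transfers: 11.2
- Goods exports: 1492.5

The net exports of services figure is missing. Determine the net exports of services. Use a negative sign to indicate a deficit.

610.1

Current account = goods balance + services balance + net primary income + net secondary income
Sum of the known components = -873.0
Net exports of services = CA - (known components) = -262.9 - (-873.0) = 610.1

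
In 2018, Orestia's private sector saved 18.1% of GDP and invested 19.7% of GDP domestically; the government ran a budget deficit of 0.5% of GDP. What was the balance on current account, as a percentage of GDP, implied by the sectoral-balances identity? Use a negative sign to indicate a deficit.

By the sectoral-balances identity, CA = (S_private - I) + (T - G).
Private balance = 18.1 - 19.7 = -1.6
Government balance (T - G) = -0.5
CA = -1.6 + (-0.5) = -2.1

-2.1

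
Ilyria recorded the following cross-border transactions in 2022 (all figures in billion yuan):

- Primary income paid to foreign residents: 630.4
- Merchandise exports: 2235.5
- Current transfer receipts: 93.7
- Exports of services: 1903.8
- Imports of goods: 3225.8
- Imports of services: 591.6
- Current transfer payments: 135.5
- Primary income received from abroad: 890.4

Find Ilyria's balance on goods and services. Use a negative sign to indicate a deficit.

Goods balance = 2235.5 - 3225.8 = -990.3
Services balance = 1903.8 - 591.6 = 1312.2
Trade balance (goods + services) = -990.3 + 1312.2 = 321.9

321.9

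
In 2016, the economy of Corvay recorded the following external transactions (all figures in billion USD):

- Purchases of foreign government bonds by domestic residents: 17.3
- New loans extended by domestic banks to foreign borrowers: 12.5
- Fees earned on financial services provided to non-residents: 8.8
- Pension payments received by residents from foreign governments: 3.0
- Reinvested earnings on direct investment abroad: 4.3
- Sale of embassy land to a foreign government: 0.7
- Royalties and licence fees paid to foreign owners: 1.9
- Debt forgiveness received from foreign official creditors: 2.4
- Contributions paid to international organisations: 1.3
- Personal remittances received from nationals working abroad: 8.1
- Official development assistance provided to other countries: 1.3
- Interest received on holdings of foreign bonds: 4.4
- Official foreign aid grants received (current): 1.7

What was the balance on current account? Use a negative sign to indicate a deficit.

25.8

Services: 8.8 - 1.9 = 6.9
Primary income: 4.4 + 4.3 = 8.7
Secondary income: 3.0 - 1.3 + 8.1 - 1.3 + 1.7 = 10.2
Current account = 6.9 + 8.7 + 10.2 = 25.8
(Excluded from the current account — financial account: purchases of foreign government bonds by domestic residents 17.3, new loans extended by domestic banks to foreign borrowers 12.5; capital account: sale of embassy land to a foreign government 0.7, debt forgiveness received from foreign official creditors 2.4.)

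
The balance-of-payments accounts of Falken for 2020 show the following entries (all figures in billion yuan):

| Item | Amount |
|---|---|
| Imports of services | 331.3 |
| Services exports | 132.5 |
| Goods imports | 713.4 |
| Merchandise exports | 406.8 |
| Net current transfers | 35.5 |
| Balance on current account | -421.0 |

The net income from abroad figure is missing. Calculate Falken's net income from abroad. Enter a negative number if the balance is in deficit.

48.9

Current account = goods balance + services balance + net primary income + net secondary income
Sum of the known components = -469.9
Net income from abroad = CA - (known components) = -421.0 - (-469.9) = 48.9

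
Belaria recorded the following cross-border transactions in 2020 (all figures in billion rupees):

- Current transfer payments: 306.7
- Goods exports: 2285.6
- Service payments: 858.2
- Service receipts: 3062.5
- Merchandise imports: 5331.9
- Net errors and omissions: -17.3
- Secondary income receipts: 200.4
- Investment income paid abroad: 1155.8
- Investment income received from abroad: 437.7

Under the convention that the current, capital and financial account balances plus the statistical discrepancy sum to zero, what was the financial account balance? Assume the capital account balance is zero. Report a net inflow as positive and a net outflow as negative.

Goods balance = 2285.6 - 5331.9 = -3046.3
Services balance = 3062.5 - 858.2 = 2204.3
Trade balance (goods + services) = -3046.3 + 2204.3 = -842.0
Net primary income = 437.7 - 1155.8 = -718.1
Net secondary income = 200.4 - 306.7 = -106.3
Current account = -842.0 + (-718.1) + (-106.3) = -1666.4
Financial account = -(-1666.4 + (-17.3)) = 1683.7

1683.7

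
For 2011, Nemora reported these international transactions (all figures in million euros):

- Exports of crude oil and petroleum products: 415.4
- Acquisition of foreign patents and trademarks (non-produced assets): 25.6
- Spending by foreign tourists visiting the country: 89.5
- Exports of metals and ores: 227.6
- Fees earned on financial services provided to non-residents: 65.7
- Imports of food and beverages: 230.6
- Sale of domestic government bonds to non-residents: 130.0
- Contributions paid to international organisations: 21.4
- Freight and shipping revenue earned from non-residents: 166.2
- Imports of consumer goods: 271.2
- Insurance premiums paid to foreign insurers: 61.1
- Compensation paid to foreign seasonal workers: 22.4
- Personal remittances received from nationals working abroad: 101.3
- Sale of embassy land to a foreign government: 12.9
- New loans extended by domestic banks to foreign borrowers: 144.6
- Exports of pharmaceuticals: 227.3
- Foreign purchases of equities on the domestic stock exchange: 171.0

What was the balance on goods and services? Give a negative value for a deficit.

Goods: 415.4 + 227.6 - 230.6 - 271.2 + 227.3 = 368.5
Services: 89.5 + 166.2 + 65.7 - 61.1 = 260.3
Trade balance = 368.5 + 260.3 = 628.8
(Excluded from the trade balance — capital account: acquisition of foreign patents and trademarks (non-produced assets) 25.6, sale of embassy land to a foreign government 12.9; financial account: sale of domestic government bonds to non-residents 130.0, new loans extended by domestic banks to foreign borrowers 144.6, foreign purchases of equities on the domestic stock exchange 171.0; secondary income: contributions paid to international organisations 21.4, personal remittances received from nationals working abroad 101.3; primary income: compensation paid to foreign seasonal workers 22.4.)

628.8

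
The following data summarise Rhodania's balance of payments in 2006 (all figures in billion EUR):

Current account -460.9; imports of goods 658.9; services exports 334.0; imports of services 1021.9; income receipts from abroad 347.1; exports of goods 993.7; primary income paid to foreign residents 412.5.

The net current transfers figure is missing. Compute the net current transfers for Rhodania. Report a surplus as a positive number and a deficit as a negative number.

Current account = goods balance + services balance + net primary income + net secondary income
Sum of the known components = -418.5
Net current transfers = CA - (known components) = -460.9 - (-418.5) = -42.4

-42.4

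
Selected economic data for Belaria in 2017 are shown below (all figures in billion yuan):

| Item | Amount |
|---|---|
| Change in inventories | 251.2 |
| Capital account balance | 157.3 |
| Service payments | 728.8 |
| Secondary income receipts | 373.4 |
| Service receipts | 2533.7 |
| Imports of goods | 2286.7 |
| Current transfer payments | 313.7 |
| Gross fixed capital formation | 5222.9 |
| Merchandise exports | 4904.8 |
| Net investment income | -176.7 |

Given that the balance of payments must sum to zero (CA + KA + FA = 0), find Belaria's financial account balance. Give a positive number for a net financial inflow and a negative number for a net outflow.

Goods balance = 4904.8 - 2286.7 = 2618.1
Services balance = 2533.7 - 728.8 = 1804.9
Trade balance (goods + services) = 2618.1 + 1804.9 = 4423.0
Net primary income = -176.7
Net secondary income = 373.4 - 313.7 = 59.7
Current account = 4423.0 + (-176.7) + 59.7 = 4306.0
Financial account = -(4306.0 + 157.3) = -4463.3

-4463.3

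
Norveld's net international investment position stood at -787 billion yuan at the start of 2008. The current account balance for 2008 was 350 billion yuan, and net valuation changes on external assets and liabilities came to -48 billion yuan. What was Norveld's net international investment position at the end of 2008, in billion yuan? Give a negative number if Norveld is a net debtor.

-485

Change in NIIP = current account + net valuation change = 350 + (-48) = 302
End-of-year NIIP = -787 + 302 = -485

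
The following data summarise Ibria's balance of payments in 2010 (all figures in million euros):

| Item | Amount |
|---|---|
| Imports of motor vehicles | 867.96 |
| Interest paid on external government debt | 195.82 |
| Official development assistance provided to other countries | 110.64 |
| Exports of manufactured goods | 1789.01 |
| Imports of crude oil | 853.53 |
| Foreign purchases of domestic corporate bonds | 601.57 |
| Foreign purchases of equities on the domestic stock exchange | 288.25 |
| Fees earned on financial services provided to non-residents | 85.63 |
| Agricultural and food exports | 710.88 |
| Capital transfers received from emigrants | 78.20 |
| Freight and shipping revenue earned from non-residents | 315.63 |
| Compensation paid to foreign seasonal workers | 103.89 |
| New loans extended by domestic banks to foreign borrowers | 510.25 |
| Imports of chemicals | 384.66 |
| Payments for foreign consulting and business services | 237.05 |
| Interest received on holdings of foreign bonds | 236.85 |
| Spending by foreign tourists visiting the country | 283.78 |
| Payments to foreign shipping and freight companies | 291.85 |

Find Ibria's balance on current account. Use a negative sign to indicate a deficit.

376.38

Goods: -384.66 + 710.88 - 867.96 + 1789.01 - 853.53 = 393.74
Services: 315.63 - 237.05 + 283.78 - 291.85 + 85.63 = 156.14
Primary income: -103.89 - 195.82 + 236.85 = -62.86
Secondary income: -110.64
Current account = 393.74 + 156.14 + (-62.86) + (-110.64) = 376.38
(Excluded from the current account — financial account: foreign purchases of domestic corporate bonds 601.57, foreign purchases of equities on the domestic stock exchange 288.25, new loans extended by domestic banks to foreign borrowers 510.25; capital account: capital transfers received from emigrants 78.20.)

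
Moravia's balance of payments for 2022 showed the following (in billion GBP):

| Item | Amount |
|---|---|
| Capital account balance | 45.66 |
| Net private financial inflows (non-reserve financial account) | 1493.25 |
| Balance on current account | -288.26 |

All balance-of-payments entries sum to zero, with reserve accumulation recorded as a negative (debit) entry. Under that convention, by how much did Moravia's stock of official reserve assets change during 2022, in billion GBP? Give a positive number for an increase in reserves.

Official reserve transactions balance = -((-288.26) + 45.66 + 1493.25) = -1250.65
An accumulation of reserves is recorded as a debit (negative entry), so the change in the stock of reserves is the negative of that balance.
Change in official reserves = -(-1250.65) = 1250.65

1250.65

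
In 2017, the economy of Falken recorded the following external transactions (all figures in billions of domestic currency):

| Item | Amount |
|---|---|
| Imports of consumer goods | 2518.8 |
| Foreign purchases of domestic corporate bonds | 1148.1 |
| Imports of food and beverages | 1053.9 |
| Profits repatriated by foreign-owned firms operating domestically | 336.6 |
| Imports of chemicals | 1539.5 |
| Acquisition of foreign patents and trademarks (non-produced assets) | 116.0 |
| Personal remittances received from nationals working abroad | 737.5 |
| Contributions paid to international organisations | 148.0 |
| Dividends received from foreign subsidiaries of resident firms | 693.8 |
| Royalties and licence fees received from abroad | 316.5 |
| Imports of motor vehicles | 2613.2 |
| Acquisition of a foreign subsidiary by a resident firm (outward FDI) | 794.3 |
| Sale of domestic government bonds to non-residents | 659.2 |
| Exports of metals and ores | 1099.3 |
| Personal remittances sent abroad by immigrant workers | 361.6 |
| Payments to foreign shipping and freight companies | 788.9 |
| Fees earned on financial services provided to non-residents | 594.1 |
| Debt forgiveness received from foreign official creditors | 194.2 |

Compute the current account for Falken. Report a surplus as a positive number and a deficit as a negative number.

-5919.3

Goods: -2613.2 - 1053.9 - 1539.5 - 2518.8 + 1099.3 = -6626.1
Services: -788.9 + 594.1 + 316.5 = 121.7
Primary income: 693.8 - 336.6 = 357.2
Secondary income: 737.5 - 361.6 - 148.0 = 227.9
Current account = (-6626.1) + 121.7 + 357.2 + 227.9 = -5919.3
(Excluded from the current account — financial account: foreign purchases of domestic corporate bonds 1148.1, acquisition of a foreign subsidiary by a resident firm (outward FDI) 794.3, sale of domestic government bonds to non-residents 659.2; capital account: acquisition of foreign patents and trademarks (non-produced assets) 116.0, debt forgiveness received from foreign official creditors 194.2.)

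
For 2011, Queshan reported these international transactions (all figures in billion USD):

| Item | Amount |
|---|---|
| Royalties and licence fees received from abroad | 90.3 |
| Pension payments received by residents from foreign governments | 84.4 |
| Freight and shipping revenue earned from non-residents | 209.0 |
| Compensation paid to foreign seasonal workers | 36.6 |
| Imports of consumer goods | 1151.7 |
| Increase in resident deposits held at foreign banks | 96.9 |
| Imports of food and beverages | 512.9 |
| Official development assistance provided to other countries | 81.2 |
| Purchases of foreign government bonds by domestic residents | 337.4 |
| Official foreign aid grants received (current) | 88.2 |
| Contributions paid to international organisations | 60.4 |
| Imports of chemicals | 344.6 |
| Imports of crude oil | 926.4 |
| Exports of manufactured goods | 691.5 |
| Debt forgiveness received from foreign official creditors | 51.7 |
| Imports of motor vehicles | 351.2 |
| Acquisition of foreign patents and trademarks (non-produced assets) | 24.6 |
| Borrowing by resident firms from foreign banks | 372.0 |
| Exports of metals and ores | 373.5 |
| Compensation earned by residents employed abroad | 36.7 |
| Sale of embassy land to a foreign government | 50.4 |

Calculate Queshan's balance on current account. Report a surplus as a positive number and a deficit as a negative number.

Goods: 373.5 - 512.9 - 926.4 - 351.2 - 344.6 - 1151.7 + 691.5 = -2221.8
Services: 90.3 + 209.0 = 299.3
Primary income: -36.6 + 36.7 = 0.1
Secondary income: 88.2 - 60.4 - 81.2 + 84.4 = 31.0
Current account = (-2221.8) + 299.3 + 0.1 + 31.0 = -1891.4
(Excluded from the current account — financial account: increase in resident deposits held at foreign banks 96.9, purchases of foreign government bonds by domestic residents 337.4, borrowing by resident firms from foreign banks 372.0; capital account: debt forgiveness received from foreign official creditors 51.7, acquisition of foreign patents and trademarks (non-produced assets) 24.6, sale of embassy land to a foreign government 50.4.)

-1891.4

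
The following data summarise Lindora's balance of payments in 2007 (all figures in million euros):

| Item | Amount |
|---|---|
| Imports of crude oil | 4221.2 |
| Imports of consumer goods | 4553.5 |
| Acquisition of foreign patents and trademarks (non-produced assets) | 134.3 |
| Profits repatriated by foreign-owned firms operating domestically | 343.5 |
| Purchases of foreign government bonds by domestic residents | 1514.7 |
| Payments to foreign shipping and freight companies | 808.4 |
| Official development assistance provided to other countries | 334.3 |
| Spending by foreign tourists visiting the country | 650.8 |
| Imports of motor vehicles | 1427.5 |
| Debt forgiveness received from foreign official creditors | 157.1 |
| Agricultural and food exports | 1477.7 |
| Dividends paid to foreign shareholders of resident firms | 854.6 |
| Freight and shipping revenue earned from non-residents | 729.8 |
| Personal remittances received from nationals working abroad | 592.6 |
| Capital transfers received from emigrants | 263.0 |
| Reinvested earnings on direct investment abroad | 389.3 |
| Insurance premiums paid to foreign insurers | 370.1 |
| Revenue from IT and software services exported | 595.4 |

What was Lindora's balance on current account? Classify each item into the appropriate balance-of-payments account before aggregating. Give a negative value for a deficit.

-8477.5

Goods: -1427.5 - 4221.2 + 1477.7 - 4553.5 = -8724.5
Services: 729.8 + 650.8 - 370.1 + 595.4 - 808.4 = 797.5
Primary income: 389.3 - 343.5 - 854.6 = -808.8
Secondary income: 592.6 - 334.3 = 258.3
Current account = (-8724.5) + 797.5 + (-808.8) + 258.3 = -8477.5
(Excluded from the current account — capital account: acquisition of foreign patents and trademarks (non-produced assets) 134.3, debt forgiveness received from foreign official creditors 157.1, capital transfers received from emigrants 263.0; financial account: purchases of foreign government bonds by domestic residents 1514.7.)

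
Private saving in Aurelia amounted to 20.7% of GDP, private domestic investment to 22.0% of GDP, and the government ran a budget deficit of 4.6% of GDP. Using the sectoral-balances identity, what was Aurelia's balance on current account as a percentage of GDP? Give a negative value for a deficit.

By the sectoral-balances identity, CA = (S_private - I) + (T - G).
Private balance = 20.7 - 22.0 = -1.3
Government balance (T - G) = -4.6
CA = -1.3 + (-4.6) = -5.9

-5.9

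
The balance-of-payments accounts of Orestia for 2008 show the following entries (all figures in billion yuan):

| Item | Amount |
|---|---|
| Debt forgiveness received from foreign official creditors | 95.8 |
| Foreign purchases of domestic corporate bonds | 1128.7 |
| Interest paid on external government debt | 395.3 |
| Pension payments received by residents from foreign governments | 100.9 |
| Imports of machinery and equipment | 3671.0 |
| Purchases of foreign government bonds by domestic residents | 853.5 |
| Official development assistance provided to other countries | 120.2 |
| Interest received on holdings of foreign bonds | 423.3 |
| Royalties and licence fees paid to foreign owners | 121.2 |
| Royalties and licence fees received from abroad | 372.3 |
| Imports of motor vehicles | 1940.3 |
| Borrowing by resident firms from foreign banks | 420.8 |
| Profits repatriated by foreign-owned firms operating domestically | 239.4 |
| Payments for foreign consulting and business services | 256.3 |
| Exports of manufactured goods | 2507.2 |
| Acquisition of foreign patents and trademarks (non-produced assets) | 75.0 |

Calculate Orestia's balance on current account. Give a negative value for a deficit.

-3340.0

Goods: -1940.3 + 2507.2 - 3671.0 = -3104.1
Services: -256.3 - 121.2 + 372.3 = -5.2
Primary income: -239.4 + 423.3 - 395.3 = -211.4
Secondary income: -120.2 + 100.9 = -19.3
Current account = (-3104.1) + (-5.2) + (-211.4) + (-19.3) = -3340.0
(Excluded from the current account — capital account: debt forgiveness received from foreign official creditors 95.8, acquisition of foreign patents and trademarks (non-produced assets) 75.0; financial account: foreign purchases of domestic corporate bonds 1128.7, purchases of foreign government bonds by domestic residents 853.5, borrowing by resident firms from foreign banks 420.8.)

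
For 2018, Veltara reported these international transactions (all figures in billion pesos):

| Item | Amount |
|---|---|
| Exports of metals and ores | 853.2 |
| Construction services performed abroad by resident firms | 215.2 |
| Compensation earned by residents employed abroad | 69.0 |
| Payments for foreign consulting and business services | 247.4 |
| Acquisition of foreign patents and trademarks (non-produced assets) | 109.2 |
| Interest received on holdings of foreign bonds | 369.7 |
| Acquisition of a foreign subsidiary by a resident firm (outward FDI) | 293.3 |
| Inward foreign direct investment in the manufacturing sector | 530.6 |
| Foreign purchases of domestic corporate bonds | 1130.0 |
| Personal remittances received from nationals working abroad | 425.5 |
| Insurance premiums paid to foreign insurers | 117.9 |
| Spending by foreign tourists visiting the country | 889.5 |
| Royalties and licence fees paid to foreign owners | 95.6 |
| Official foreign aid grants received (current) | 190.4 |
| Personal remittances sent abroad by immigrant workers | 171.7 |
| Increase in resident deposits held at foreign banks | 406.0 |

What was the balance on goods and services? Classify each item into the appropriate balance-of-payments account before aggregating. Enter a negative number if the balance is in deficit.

1497.0

Goods: 853.2
Services: -95.6 + 889.5 - 247.4 + 215.2 - 117.9 = 643.8
Trade balance = 853.2 + 643.8 = 1497.0
(Excluded from the trade balance — primary income: compensation earned by residents employed abroad 69.0, interest received on holdings of foreign bonds 369.7; capital account: acquisition of foreign patents and trademarks (non-produced assets) 109.2; financial account: acquisition of a foreign subsidiary by a resident firm (outward FDI) 293.3, inward foreign direct investment in the manufacturing sector 530.6, foreign purchases of domestic corporate bonds 1130.0, increase in resident deposits held at foreign banks 406.0; secondary income: personal remittances received from nationals working abroad 425.5, official foreign aid grants received (current) 190.4, personal remittances sent abroad by immigrant workers 171.7.)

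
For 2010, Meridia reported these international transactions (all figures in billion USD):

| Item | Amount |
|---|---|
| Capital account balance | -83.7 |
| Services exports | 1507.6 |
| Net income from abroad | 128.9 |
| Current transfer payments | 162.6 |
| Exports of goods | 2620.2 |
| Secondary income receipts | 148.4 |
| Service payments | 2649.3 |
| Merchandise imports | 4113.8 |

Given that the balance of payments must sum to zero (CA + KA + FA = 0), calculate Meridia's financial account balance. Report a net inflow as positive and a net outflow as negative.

Goods balance = 2620.2 - 4113.8 = -1493.6
Services balance = 1507.6 - 2649.3 = -1141.7
Trade balance (goods + services) = -1493.6 + (-1141.7) = -2635.3
Net primary income = 128.9
Net secondary income = 148.4 - 162.6 = -14.2
Current account = -2635.3 + 128.9 + (-14.2) = -2520.6
Financial account = -(-2520.6 + (-83.7)) = 2604.3

2604.3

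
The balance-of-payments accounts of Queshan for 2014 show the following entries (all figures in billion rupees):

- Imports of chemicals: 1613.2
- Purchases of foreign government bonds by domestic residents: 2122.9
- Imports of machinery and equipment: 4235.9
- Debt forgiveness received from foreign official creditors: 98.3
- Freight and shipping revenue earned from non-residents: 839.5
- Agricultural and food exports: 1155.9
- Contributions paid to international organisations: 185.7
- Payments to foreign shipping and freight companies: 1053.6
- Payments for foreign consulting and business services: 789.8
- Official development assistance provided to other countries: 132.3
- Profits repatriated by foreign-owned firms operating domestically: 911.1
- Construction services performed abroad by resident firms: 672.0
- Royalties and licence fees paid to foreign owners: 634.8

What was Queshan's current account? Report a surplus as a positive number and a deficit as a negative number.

Goods: -1613.2 + 1155.9 - 4235.9 = -4693.2
Services: -789.8 + 672.0 - 1053.6 - 634.8 + 839.5 = -966.7
Primary income: -911.1
Secondary income: -132.3 - 185.7 = -318.0
Current account = (-4693.2) + (-966.7) + (-911.1) + (-318.0) = -6889.0
(Excluded from the current account — financial account: purchases of foreign government bonds by domestic residents 2122.9; capital account: debt forgiveness received from foreign official creditors 98.3.)

-6889.0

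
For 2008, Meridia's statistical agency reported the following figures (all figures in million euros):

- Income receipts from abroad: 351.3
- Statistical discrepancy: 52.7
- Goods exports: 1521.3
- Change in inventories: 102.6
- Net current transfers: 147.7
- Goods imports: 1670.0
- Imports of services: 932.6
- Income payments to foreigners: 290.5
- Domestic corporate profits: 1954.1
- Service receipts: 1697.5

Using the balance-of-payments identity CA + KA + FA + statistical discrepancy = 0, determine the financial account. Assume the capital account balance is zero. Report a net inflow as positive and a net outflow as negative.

-877.4

Goods balance = 1521.3 - 1670.0 = -148.7
Services balance = 1697.5 - 932.6 = 764.9
Trade balance (goods + services) = -148.7 + 764.9 = 616.2
Net primary income = 351.3 - 290.5 = 60.8
Net secondary income = 147.7
Current account = 616.2 + 60.8 + 147.7 = 824.7
Financial account = -(824.7 + 52.7) = -877.4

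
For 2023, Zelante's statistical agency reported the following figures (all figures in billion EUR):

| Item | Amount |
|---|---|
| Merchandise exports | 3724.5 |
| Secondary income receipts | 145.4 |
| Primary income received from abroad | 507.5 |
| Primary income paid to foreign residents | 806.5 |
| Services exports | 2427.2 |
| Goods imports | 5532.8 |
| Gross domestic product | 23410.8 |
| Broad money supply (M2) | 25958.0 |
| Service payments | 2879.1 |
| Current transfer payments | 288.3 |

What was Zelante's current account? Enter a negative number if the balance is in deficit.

-2702.1

Goods balance = 3724.5 - 5532.8 = -1808.3
Services balance = 2427.2 - 2879.1 = -451.9
Trade balance (goods + services) = -1808.3 + (-451.9) = -2260.2
Net primary income = 507.5 - 806.5 = -299.0
Net secondary income = 145.4 - 288.3 = -142.9
Current account = -2260.2 + (-299.0) + (-142.9) = -2702.1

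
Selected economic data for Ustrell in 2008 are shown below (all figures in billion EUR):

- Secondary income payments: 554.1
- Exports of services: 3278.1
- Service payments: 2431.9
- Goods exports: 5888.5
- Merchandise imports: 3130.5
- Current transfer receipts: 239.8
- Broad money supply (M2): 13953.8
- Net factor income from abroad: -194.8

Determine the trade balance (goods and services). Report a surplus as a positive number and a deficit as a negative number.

Goods balance = 5888.5 - 3130.5 = 2758.0
Services balance = 3278.1 - 2431.9 = 846.2
Trade balance (goods + services) = 2758.0 + 846.2 = 3604.2

3604.2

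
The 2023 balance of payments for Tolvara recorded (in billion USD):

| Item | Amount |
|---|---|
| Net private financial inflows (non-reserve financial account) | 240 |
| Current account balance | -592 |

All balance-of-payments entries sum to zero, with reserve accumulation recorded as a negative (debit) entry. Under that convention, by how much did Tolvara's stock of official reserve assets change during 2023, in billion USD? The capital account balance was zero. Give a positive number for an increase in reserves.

-352

Official reserve transactions balance = -((-592) + 240) = 352
An accumulation of reserves is recorded as a debit (negative entry), so the change in the stock of reserves is the negative of that balance.
Change in official reserves = -(352) = -352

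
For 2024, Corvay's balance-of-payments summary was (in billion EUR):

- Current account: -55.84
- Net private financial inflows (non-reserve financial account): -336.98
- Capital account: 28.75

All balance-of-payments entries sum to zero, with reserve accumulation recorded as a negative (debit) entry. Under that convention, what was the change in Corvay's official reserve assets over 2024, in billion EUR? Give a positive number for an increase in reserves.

-364.07

Official reserve transactions balance = -((-55.84) + 28.75 + (-336.98)) = 364.07
An accumulation of reserves is recorded as a debit (negative entry), so the change in the stock of reserves is the negative of that balance.
Change in official reserves = -(364.07) = -364.07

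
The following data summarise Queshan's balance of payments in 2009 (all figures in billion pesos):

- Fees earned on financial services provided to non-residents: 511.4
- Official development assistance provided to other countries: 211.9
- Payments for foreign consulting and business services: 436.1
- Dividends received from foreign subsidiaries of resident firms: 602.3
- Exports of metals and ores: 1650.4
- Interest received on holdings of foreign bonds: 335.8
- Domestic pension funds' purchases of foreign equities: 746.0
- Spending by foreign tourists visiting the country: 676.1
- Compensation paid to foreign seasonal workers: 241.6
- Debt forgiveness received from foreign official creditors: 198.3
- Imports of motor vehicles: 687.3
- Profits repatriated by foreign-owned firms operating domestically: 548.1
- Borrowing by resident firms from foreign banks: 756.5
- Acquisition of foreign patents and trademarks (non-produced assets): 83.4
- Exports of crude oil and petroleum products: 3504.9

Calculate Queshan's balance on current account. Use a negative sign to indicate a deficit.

Goods: 3504.9 - 687.3 + 1650.4 = 4468.0
Services: -436.1 + 511.4 + 676.1 = 751.4
Primary income: -241.6 - 548.1 + 602.3 + 335.8 = 148.4
Secondary income: -211.9
Current account = 4468.0 + 751.4 + 148.4 + (-211.9) = 5155.9
(Excluded from the current account — financial account: domestic pension funds' purchases of foreign equities 746.0, borrowing by resident firms from foreign banks 756.5; capital account: debt forgiveness received from foreign official creditors 198.3, acquisition of foreign patents and trademarks (non-produced assets) 83.4.)

5155.9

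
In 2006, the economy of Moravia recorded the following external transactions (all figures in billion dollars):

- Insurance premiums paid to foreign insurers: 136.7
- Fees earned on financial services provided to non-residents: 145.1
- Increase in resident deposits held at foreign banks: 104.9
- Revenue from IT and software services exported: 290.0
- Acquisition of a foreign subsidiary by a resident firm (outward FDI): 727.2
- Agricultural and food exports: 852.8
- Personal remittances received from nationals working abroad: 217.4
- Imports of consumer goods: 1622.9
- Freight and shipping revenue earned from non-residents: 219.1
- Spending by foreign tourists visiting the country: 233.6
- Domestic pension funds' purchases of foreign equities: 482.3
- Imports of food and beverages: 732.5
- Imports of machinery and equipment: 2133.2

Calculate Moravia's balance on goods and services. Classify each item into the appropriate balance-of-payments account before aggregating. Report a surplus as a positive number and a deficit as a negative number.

Goods: 852.8 - 2133.2 - 732.5 - 1622.9 = -3635.8
Services: 233.6 + 219.1 + 290.0 - 136.7 + 145.1 = 751.1
Trade balance = -3635.8 + 751.1 = -2884.7
(Excluded from the trade balance — financial account: increase in resident deposits held at foreign banks 104.9, acquisition of a foreign subsidiary by a resident firm (outward FDI) 727.2, domestic pension funds' purchases of foreign equities 482.3; secondary income: personal remittances received from nationals working abroad 217.4.)

-2884.7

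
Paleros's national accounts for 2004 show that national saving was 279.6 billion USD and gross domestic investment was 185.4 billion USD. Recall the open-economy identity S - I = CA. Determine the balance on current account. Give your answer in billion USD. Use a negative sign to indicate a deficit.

94.2

S - I = CA (net lending to the rest of the world).
CA = S - I = 279.6 - 185.4 = 94.2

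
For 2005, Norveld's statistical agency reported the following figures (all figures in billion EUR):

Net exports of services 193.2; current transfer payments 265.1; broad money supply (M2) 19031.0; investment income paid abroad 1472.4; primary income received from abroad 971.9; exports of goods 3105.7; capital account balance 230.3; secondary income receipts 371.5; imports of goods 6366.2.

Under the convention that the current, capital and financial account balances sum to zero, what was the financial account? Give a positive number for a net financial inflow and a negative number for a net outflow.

3231.1

Goods balance = 3105.7 - 6366.2 = -3260.5
Services balance = 193.2
Trade balance (goods + services) = -3260.5 + 193.2 = -3067.3
Net primary income = 971.9 - 1472.4 = -500.5
Net secondary income = 371.5 - 265.1 = 106.4
Current account = -3067.3 + (-500.5) + 106.4 = -3461.4
Financial account = -(-3461.4 + 230.3) = 3231.1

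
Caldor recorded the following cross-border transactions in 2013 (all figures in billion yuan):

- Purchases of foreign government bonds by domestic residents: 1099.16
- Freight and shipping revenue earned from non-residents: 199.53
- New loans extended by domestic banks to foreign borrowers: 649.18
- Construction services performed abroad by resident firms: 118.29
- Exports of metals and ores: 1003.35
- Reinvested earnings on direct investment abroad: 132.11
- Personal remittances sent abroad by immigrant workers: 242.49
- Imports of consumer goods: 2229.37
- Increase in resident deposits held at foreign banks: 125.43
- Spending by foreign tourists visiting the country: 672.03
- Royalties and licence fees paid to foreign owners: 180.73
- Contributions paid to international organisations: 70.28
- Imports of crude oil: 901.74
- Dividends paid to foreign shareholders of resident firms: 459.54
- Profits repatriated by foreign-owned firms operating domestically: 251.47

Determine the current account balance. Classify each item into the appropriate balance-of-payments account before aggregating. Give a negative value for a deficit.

Goods: 1003.35 - 2229.37 - 901.74 = -2127.76
Services: 118.29 + 199.53 - 180.73 + 672.03 = 809.12
Primary income: -459.54 + 132.11 - 251.47 = -578.90
Secondary income: -242.49 - 70.28 = -312.77
Current account = (-2127.76) + 809.12 + (-578.90) + (-312.77) = -2210.31
(Excluded from the current account — financial account: purchases of foreign government bonds by domestic residents 1099.16, new loans extended by domestic banks to foreign borrowers 649.18, increase in resident deposits held at foreign banks 125.43.)

-2210.31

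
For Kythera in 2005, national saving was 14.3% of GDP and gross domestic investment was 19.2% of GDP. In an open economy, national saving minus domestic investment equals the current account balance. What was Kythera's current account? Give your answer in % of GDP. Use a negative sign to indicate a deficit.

CA = S - I = 14.3 - 19.2 = -4.9

-4.9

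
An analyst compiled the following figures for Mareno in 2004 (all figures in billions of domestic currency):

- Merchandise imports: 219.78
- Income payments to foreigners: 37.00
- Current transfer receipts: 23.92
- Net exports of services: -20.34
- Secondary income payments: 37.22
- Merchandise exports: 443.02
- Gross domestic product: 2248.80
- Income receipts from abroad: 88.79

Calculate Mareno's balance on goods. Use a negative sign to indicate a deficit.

223.24

Goods balance = 443.02 - 219.78 = 223.24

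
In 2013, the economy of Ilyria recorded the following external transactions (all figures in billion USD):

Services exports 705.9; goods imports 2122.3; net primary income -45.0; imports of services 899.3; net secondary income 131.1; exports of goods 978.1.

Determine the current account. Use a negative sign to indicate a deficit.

Goods balance = 978.1 - 2122.3 = -1144.2
Services balance = 705.9 - 899.3 = -193.4
Trade balance (goods + services) = -1144.2 + (-193.4) = -1337.6
Net primary income = -45.0
Net secondary income = 131.1
Current account = -1337.6 + (-45.0) + 131.1 = -1251.5

-1251.5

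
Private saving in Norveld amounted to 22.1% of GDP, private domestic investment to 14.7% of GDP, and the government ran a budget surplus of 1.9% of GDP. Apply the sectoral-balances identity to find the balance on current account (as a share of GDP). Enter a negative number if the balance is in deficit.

9.3

By the sectoral-balances identity, CA = (S_private - I) + (T - G).
Private balance = 22.1 - 14.7 = 7.4
Government balance (T - G) = 1.9
CA = 7.4 + 1.9 = 9.3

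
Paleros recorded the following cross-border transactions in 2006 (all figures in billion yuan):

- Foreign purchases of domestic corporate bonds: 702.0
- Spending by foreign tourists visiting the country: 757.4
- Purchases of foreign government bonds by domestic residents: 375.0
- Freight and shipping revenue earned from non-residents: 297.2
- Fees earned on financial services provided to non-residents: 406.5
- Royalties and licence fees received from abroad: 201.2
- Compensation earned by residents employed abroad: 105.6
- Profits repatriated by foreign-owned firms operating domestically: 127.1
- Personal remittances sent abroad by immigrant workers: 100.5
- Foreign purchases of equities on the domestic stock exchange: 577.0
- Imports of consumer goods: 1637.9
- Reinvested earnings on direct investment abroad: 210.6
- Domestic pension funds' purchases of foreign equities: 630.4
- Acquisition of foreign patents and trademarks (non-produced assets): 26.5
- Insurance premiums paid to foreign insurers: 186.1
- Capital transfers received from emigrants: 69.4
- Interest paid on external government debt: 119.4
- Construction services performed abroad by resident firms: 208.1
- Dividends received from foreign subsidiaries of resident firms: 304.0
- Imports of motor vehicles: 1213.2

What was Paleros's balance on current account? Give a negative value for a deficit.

Goods: -1637.9 - 1213.2 = -2851.1
Services: 297.2 + 757.4 + 406.5 + 208.1 - 186.1 + 201.2 = 1684.3
Primary income: -119.4 + 105.6 + 304.0 - 127.1 + 210.6 = 373.7
Secondary income: -100.5
Current account = (-2851.1) + 1684.3 + 373.7 + (-100.5) = -893.6
(Excluded from the current account — financial account: foreign purchases of domestic corporate bonds 702.0, purchases of foreign government bonds by domestic residents 375.0, foreign purchases of equities on the domestic stock exchange 577.0, domestic pension funds' purchases of foreign equities 630.4; capital account: acquisition of foreign patents and trademarks (non-produced assets) 26.5, capital transfers received from emigrants 69.4.)

-893.6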